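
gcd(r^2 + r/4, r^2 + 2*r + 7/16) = r + 1/4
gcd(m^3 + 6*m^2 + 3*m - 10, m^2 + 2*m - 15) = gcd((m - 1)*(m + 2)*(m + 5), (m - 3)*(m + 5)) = m + 5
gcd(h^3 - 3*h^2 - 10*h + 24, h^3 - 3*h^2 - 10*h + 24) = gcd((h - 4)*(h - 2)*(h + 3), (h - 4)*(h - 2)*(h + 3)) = h^3 - 3*h^2 - 10*h + 24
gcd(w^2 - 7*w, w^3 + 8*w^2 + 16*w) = w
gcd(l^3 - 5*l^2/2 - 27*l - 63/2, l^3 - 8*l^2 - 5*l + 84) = l^2 - 4*l - 21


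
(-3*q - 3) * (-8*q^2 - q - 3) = 24*q^3 + 27*q^2 + 12*q + 9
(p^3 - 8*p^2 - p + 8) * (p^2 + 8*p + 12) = p^5 - 53*p^3 - 96*p^2 + 52*p + 96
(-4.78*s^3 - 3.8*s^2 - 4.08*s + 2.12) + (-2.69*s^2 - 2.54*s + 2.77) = -4.78*s^3 - 6.49*s^2 - 6.62*s + 4.89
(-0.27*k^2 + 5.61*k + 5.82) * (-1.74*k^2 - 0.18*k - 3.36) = 0.4698*k^4 - 9.7128*k^3 - 10.2294*k^2 - 19.8972*k - 19.5552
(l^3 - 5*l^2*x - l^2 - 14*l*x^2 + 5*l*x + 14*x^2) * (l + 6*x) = l^4 + l^3*x - l^3 - 44*l^2*x^2 - l^2*x - 84*l*x^3 + 44*l*x^2 + 84*x^3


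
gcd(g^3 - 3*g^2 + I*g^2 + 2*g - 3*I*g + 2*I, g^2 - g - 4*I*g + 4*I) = g - 1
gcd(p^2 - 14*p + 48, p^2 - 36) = p - 6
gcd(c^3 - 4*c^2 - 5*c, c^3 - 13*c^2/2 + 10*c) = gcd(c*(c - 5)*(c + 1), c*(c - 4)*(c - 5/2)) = c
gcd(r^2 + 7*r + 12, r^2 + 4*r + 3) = r + 3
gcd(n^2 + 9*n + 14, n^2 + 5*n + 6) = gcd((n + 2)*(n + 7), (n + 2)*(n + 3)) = n + 2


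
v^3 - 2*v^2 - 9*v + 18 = (v - 3)*(v - 2)*(v + 3)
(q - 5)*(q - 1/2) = q^2 - 11*q/2 + 5/2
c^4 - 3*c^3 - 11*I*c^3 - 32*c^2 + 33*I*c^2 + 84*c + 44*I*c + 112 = (c - 4)*(c + 1)*(c - 7*I)*(c - 4*I)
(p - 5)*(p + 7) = p^2 + 2*p - 35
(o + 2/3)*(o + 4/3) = o^2 + 2*o + 8/9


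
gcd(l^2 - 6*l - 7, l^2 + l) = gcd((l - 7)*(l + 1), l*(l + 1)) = l + 1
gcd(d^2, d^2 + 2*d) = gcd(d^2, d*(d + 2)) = d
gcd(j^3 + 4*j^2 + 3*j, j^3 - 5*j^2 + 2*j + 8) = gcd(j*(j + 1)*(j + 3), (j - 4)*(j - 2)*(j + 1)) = j + 1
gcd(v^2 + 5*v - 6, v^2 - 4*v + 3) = v - 1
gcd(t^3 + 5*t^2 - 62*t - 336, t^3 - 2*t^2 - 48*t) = t^2 - 2*t - 48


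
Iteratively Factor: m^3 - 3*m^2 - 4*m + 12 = (m - 3)*(m^2 - 4) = (m - 3)*(m - 2)*(m + 2)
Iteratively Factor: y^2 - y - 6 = (y + 2)*(y - 3)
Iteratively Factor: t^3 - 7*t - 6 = (t + 2)*(t^2 - 2*t - 3) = (t + 1)*(t + 2)*(t - 3)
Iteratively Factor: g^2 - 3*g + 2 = (g - 1)*(g - 2)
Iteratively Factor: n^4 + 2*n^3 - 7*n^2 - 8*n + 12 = (n - 1)*(n^3 + 3*n^2 - 4*n - 12) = (n - 2)*(n - 1)*(n^2 + 5*n + 6) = (n - 2)*(n - 1)*(n + 2)*(n + 3)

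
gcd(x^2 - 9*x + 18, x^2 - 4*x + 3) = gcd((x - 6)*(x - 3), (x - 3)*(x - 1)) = x - 3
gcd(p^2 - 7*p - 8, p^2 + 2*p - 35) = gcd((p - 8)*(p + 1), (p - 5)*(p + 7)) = 1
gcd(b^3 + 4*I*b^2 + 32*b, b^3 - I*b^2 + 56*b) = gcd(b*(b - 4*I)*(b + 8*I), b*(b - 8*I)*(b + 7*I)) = b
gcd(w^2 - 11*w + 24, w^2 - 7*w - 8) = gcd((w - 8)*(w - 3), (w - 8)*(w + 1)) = w - 8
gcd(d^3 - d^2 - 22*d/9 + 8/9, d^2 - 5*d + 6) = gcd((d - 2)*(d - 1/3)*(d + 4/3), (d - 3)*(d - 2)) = d - 2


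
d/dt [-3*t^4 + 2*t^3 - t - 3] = -12*t^3 + 6*t^2 - 1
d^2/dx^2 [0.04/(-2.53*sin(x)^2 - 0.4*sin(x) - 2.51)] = (1.024144*sin(x)^4 + 0.12144*sin(x)^3 - 2.545864*sin(x)^2 - 0.28304*sin(x) + 0.495224)/(2.53*sin(x)^2 + 0.4*sin(x) + 2.51)^3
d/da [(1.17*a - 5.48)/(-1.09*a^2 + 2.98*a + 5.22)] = (1.2753*a^2 - 11.9464*a + 22.4378)/(1.1881*a^4 - 6.4964*a^3 - 2.4992*a^2 + 31.1112*a + 27.2484)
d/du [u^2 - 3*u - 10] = 2*u - 3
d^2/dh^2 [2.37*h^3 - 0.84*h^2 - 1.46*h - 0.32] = 14.22*h - 1.68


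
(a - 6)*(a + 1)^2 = a^3 - 4*a^2 - 11*a - 6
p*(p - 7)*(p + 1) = p^3 - 6*p^2 - 7*p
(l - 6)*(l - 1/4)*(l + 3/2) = l^3 - 19*l^2/4 - 63*l/8 + 9/4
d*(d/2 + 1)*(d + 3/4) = d^3/2 + 11*d^2/8 + 3*d/4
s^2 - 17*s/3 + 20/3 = (s - 4)*(s - 5/3)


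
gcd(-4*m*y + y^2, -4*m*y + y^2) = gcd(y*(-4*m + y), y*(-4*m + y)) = -4*m*y + y^2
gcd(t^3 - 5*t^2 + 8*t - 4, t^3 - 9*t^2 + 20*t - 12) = t^2 - 3*t + 2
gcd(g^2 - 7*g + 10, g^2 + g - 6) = g - 2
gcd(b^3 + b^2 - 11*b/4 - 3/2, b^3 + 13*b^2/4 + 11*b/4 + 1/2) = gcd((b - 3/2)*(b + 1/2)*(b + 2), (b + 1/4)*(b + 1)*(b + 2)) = b + 2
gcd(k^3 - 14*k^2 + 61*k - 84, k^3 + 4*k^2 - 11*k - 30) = k - 3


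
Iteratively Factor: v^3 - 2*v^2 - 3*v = (v)*(v^2 - 2*v - 3) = v*(v - 3)*(v + 1)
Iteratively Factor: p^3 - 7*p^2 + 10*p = (p)*(p^2 - 7*p + 10) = p*(p - 5)*(p - 2)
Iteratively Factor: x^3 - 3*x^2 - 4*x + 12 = (x - 2)*(x^2 - x - 6) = (x - 2)*(x + 2)*(x - 3)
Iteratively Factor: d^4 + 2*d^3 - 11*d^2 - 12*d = (d - 3)*(d^3 + 5*d^2 + 4*d) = d*(d - 3)*(d^2 + 5*d + 4) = d*(d - 3)*(d + 1)*(d + 4)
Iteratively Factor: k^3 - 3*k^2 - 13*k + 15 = (k + 3)*(k^2 - 6*k + 5) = (k - 1)*(k + 3)*(k - 5)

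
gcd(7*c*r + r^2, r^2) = r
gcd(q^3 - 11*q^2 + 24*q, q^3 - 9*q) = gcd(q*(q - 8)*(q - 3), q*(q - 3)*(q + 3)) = q^2 - 3*q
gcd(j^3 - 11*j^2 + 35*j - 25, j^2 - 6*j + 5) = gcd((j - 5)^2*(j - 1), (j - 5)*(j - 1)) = j^2 - 6*j + 5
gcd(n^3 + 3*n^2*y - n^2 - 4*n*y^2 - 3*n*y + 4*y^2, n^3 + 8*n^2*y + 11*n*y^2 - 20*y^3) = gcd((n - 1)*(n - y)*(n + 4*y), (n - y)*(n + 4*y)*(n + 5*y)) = -n^2 - 3*n*y + 4*y^2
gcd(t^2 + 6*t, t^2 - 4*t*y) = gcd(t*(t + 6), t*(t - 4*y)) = t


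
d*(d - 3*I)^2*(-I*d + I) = -I*d^4 - 6*d^3 + I*d^3 + 6*d^2 + 9*I*d^2 - 9*I*d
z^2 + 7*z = z*(z + 7)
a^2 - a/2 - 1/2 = (a - 1)*(a + 1/2)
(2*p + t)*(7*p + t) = 14*p^2 + 9*p*t + t^2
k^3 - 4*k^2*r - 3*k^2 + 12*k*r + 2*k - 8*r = (k - 2)*(k - 1)*(k - 4*r)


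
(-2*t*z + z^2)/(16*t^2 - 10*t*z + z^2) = z/(-8*t + z)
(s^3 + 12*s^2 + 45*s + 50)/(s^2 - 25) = (s^2 + 7*s + 10)/(s - 5)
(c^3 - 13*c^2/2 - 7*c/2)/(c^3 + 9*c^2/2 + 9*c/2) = (2*c^2 - 13*c - 7)/(2*c^2 + 9*c + 9)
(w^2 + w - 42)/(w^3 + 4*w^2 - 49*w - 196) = (w - 6)/(w^2 - 3*w - 28)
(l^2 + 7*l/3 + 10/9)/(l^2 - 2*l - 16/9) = (3*l + 5)/(3*l - 8)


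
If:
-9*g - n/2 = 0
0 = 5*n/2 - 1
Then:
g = -1/45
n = 2/5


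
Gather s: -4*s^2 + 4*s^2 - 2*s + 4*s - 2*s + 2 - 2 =0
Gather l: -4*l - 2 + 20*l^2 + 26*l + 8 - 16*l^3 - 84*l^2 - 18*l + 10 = -16*l^3 - 64*l^2 + 4*l + 16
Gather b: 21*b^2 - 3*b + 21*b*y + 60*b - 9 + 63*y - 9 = 21*b^2 + b*(21*y + 57) + 63*y - 18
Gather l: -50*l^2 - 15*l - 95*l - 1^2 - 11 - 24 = -50*l^2 - 110*l - 36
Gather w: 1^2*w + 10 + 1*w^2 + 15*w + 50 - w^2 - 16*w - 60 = 0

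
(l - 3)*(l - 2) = l^2 - 5*l + 6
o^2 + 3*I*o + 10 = (o - 2*I)*(o + 5*I)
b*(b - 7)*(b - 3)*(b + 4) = b^4 - 6*b^3 - 19*b^2 + 84*b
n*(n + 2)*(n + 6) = n^3 + 8*n^2 + 12*n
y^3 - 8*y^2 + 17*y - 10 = (y - 5)*(y - 2)*(y - 1)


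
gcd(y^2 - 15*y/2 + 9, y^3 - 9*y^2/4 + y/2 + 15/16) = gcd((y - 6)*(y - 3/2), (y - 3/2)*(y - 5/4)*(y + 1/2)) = y - 3/2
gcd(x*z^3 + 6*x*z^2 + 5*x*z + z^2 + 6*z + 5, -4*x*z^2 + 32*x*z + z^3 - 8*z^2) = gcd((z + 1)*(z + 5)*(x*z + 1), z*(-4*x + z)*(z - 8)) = 1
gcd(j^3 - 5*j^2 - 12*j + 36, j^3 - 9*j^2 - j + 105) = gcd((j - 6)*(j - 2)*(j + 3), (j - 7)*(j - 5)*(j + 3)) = j + 3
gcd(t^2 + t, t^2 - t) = t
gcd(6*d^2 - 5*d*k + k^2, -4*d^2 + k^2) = 2*d - k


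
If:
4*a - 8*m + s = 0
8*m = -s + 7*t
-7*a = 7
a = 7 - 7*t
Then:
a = -1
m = 1/4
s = 6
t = 8/7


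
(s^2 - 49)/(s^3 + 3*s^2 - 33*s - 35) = (s - 7)/(s^2 - 4*s - 5)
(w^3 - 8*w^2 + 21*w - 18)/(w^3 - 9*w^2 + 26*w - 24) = (w - 3)/(w - 4)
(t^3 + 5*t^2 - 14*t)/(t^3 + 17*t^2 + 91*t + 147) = t*(t - 2)/(t^2 + 10*t + 21)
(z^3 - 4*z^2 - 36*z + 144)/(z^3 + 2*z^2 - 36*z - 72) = (z - 4)/(z + 2)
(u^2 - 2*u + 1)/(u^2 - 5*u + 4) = (u - 1)/(u - 4)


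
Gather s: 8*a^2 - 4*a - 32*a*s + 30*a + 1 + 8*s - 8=8*a^2 + 26*a + s*(8 - 32*a) - 7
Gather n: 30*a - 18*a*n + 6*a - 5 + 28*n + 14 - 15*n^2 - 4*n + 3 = 36*a - 15*n^2 + n*(24 - 18*a) + 12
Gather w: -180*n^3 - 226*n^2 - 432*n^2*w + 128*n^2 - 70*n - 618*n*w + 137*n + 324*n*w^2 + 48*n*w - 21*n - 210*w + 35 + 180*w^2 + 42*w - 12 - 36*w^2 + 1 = -180*n^3 - 98*n^2 + 46*n + w^2*(324*n + 144) + w*(-432*n^2 - 570*n - 168) + 24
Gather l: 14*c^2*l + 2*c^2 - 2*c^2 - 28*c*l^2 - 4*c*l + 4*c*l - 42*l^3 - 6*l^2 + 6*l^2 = 14*c^2*l - 28*c*l^2 - 42*l^3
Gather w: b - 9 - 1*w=b - w - 9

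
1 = 1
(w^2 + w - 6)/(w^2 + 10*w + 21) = (w - 2)/(w + 7)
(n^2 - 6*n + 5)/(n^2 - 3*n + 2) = (n - 5)/(n - 2)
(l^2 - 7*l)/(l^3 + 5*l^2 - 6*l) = (l - 7)/(l^2 + 5*l - 6)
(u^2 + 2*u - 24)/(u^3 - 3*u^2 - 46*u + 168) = (u + 6)/(u^2 + u - 42)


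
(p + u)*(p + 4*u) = p^2 + 5*p*u + 4*u^2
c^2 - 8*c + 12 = (c - 6)*(c - 2)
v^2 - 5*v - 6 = (v - 6)*(v + 1)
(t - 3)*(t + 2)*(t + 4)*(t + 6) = t^4 + 9*t^3 + 8*t^2 - 84*t - 144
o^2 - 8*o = o*(o - 8)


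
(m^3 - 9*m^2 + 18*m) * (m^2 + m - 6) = m^5 - 8*m^4 + 3*m^3 + 72*m^2 - 108*m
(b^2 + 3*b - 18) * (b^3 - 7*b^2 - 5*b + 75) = b^5 - 4*b^4 - 44*b^3 + 186*b^2 + 315*b - 1350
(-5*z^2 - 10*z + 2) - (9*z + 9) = -5*z^2 - 19*z - 7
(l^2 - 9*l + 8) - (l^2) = 8 - 9*l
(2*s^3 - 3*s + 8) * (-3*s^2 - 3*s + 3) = -6*s^5 - 6*s^4 + 15*s^3 - 15*s^2 - 33*s + 24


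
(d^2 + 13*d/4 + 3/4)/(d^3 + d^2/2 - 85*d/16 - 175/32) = 8*(4*d^2 + 13*d + 3)/(32*d^3 + 16*d^2 - 170*d - 175)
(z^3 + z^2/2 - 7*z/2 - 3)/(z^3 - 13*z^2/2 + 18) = (z + 1)/(z - 6)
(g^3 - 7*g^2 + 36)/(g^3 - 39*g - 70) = (g^2 - 9*g + 18)/(g^2 - 2*g - 35)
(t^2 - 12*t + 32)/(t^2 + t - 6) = (t^2 - 12*t + 32)/(t^2 + t - 6)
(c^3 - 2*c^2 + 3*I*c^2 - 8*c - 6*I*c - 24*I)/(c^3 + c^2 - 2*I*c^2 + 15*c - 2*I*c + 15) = (c^2 - 2*c - 8)/(c^2 + c*(1 - 5*I) - 5*I)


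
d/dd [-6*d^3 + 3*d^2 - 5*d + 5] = -18*d^2 + 6*d - 5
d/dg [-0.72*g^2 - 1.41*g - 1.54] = -1.44*g - 1.41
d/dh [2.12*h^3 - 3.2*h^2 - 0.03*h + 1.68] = 6.36*h^2 - 6.4*h - 0.03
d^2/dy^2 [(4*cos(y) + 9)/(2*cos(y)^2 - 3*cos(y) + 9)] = (144*sin(y)^4*cos(y) + 168*sin(y)^4 + 339*sin(y)^2 + 1691*cos(y)/2 - 249*cos(3*y)/2 - 8*cos(5*y) - 561)/(2*sin(y)^2 + 3*cos(y) - 11)^3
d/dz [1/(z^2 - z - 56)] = (1 - 2*z)/(-z^2 + z + 56)^2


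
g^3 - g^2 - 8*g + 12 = (g - 2)^2*(g + 3)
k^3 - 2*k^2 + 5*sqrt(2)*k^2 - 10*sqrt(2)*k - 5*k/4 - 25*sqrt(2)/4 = (k - 5/2)*(k + 1/2)*(k + 5*sqrt(2))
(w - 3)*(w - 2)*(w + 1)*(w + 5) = w^4 + w^3 - 19*w^2 + 11*w + 30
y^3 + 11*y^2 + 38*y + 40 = (y + 2)*(y + 4)*(y + 5)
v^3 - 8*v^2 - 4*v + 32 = (v - 8)*(v - 2)*(v + 2)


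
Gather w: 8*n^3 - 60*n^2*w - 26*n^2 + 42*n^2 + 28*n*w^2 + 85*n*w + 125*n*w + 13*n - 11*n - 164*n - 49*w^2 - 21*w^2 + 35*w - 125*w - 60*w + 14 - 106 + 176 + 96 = 8*n^3 + 16*n^2 - 162*n + w^2*(28*n - 70) + w*(-60*n^2 + 210*n - 150) + 180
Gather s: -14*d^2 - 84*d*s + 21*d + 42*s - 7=-14*d^2 + 21*d + s*(42 - 84*d) - 7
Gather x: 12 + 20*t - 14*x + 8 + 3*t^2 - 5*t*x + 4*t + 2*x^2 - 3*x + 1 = 3*t^2 + 24*t + 2*x^2 + x*(-5*t - 17) + 21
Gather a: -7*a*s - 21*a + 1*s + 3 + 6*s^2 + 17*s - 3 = a*(-7*s - 21) + 6*s^2 + 18*s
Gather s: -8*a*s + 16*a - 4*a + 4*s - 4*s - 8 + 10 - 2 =-8*a*s + 12*a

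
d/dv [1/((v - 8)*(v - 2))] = 2*(5 - v)/(v^4 - 20*v^3 + 132*v^2 - 320*v + 256)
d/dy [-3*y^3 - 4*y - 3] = -9*y^2 - 4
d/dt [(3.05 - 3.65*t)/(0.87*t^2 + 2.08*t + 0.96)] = (3.1755*t^2 - 5.307*t - 9.848)/(0.7569*t^4 + 3.6192*t^3 + 5.9968*t^2 + 3.9936*t + 0.9216)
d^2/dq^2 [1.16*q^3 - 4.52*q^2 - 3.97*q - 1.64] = 6.96*q - 9.04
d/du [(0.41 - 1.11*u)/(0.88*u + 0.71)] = (-1.011032*u - 0.815719)/(0.88*u + 0.71)^3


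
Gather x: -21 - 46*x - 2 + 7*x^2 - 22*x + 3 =7*x^2 - 68*x - 20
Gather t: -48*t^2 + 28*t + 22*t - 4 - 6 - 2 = -48*t^2 + 50*t - 12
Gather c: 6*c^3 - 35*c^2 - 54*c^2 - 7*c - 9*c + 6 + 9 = 6*c^3 - 89*c^2 - 16*c + 15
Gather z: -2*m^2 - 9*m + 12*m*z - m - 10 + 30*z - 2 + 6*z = -2*m^2 - 10*m + z*(12*m + 36) - 12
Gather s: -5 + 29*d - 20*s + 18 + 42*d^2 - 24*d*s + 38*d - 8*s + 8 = 42*d^2 + 67*d + s*(-24*d - 28) + 21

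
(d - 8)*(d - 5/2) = d^2 - 21*d/2 + 20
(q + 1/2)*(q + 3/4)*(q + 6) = q^3 + 29*q^2/4 + 63*q/8 + 9/4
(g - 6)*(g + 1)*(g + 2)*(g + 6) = g^4 + 3*g^3 - 34*g^2 - 108*g - 72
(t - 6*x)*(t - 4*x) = t^2 - 10*t*x + 24*x^2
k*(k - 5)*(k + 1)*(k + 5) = k^4 + k^3 - 25*k^2 - 25*k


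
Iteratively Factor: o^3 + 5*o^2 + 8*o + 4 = (o + 2)*(o^2 + 3*o + 2) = (o + 2)^2*(o + 1)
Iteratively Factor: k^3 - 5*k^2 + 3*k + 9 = (k - 3)*(k^2 - 2*k - 3) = (k - 3)*(k + 1)*(k - 3)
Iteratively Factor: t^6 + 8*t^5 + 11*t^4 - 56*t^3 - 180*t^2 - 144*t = (t + 4)*(t^5 + 4*t^4 - 5*t^3 - 36*t^2 - 36*t) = (t + 2)*(t + 4)*(t^4 + 2*t^3 - 9*t^2 - 18*t) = (t + 2)^2*(t + 4)*(t^3 - 9*t) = (t + 2)^2*(t + 3)*(t + 4)*(t^2 - 3*t) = (t - 3)*(t + 2)^2*(t + 3)*(t + 4)*(t)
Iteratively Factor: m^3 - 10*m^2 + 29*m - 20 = (m - 1)*(m^2 - 9*m + 20) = (m - 4)*(m - 1)*(m - 5)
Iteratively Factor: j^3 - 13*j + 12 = (j + 4)*(j^2 - 4*j + 3) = (j - 3)*(j + 4)*(j - 1)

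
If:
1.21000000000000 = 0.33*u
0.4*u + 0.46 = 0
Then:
No Solution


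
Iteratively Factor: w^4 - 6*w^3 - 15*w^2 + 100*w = (w + 4)*(w^3 - 10*w^2 + 25*w) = (w - 5)*(w + 4)*(w^2 - 5*w) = (w - 5)^2*(w + 4)*(w)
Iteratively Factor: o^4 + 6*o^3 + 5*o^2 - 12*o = (o + 3)*(o^3 + 3*o^2 - 4*o) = (o + 3)*(o + 4)*(o^2 - o) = (o - 1)*(o + 3)*(o + 4)*(o)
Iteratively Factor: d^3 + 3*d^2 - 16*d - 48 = (d + 3)*(d^2 - 16) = (d + 3)*(d + 4)*(d - 4)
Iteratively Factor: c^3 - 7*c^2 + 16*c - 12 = (c - 3)*(c^2 - 4*c + 4) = (c - 3)*(c - 2)*(c - 2)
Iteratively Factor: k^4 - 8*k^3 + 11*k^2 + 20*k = (k + 1)*(k^3 - 9*k^2 + 20*k) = k*(k + 1)*(k^2 - 9*k + 20) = k*(k - 5)*(k + 1)*(k - 4)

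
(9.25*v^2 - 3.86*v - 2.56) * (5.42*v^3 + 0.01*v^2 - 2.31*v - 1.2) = 50.135*v^5 - 20.8287*v^4 - 35.2813*v^3 - 2.209*v^2 + 10.5456*v + 3.072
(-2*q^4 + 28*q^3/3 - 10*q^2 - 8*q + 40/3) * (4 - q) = 2*q^5 - 52*q^4/3 + 142*q^3/3 - 32*q^2 - 136*q/3 + 160/3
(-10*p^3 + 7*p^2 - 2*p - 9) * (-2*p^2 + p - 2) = 20*p^5 - 24*p^4 + 31*p^3 + 2*p^2 - 5*p + 18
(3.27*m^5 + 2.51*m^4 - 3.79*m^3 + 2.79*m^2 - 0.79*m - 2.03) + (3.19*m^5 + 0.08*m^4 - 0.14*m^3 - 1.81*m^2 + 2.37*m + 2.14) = 6.46*m^5 + 2.59*m^4 - 3.93*m^3 + 0.98*m^2 + 1.58*m + 0.11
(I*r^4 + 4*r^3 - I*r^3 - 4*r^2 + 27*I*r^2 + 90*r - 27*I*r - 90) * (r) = I*r^5 + 4*r^4 - I*r^4 - 4*r^3 + 27*I*r^3 + 90*r^2 - 27*I*r^2 - 90*r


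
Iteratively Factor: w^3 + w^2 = (w)*(w^2 + w) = w^2*(w + 1)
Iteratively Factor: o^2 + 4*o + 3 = (o + 1)*(o + 3)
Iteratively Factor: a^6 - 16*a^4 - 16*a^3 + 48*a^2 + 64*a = (a + 2)*(a^5 - 2*a^4 - 12*a^3 + 8*a^2 + 32*a) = a*(a + 2)*(a^4 - 2*a^3 - 12*a^2 + 8*a + 32) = a*(a + 2)^2*(a^3 - 4*a^2 - 4*a + 16) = a*(a - 2)*(a + 2)^2*(a^2 - 2*a - 8) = a*(a - 4)*(a - 2)*(a + 2)^2*(a + 2)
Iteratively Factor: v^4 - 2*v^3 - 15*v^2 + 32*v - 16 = (v - 1)*(v^3 - v^2 - 16*v + 16) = (v - 1)^2*(v^2 - 16) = (v - 1)^2*(v + 4)*(v - 4)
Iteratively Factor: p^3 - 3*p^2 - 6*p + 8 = (p - 1)*(p^2 - 2*p - 8) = (p - 1)*(p + 2)*(p - 4)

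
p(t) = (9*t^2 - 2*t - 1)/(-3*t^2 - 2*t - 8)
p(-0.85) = -0.85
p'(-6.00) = 0.00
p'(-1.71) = 1.12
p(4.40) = -2.20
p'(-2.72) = 0.40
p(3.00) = -1.80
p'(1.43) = -0.86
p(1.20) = -0.65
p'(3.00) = -0.39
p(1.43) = -0.86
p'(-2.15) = 0.73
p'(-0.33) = 1.04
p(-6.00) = -3.22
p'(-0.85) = 1.73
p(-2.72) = -2.87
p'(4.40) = -0.20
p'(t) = (6*t + 2)*(9*t^2 - 2*t - 1)/(-3*t^2 - 2*t - 8)^2 + (18*t - 2)/(-3*t^2 - 2*t - 8)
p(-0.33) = -0.08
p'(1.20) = -0.93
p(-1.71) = -2.15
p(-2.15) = -2.56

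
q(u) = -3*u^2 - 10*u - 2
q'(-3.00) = 8.00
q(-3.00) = 1.00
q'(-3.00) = 8.00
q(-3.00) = 1.00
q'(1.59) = -19.54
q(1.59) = -25.48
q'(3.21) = -29.26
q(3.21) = -65.01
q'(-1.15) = -3.10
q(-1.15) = 5.53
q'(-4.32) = 15.92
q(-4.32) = -14.79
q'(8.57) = -61.42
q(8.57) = -308.03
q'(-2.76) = 6.56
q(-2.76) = 2.75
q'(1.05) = -16.30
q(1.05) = -15.81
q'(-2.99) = 7.94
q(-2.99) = 1.08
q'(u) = -6*u - 10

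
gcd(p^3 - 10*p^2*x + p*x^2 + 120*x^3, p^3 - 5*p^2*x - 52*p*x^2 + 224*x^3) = -p + 8*x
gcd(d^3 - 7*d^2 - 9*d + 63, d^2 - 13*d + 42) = d - 7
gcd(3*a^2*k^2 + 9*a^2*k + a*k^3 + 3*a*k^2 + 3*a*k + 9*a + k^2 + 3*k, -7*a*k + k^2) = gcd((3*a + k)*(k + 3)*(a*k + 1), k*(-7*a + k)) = 1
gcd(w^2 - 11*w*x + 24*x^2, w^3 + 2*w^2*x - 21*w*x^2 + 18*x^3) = -w + 3*x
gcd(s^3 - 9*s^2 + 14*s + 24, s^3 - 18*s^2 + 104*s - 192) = s^2 - 10*s + 24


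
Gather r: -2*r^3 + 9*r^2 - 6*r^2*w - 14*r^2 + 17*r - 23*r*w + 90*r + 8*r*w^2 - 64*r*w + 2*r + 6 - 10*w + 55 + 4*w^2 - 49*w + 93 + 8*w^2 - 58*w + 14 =-2*r^3 + r^2*(-6*w - 5) + r*(8*w^2 - 87*w + 109) + 12*w^2 - 117*w + 168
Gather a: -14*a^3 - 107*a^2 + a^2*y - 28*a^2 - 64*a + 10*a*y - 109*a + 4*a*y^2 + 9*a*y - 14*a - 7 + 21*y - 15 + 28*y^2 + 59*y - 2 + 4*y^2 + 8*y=-14*a^3 + a^2*(y - 135) + a*(4*y^2 + 19*y - 187) + 32*y^2 + 88*y - 24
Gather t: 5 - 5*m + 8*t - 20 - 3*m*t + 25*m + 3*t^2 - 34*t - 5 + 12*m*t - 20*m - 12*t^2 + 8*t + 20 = -9*t^2 + t*(9*m - 18)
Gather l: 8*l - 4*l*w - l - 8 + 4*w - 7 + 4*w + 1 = l*(7 - 4*w) + 8*w - 14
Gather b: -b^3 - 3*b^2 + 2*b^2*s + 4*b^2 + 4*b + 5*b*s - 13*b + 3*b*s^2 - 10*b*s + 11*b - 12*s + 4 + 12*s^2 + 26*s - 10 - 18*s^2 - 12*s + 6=-b^3 + b^2*(2*s + 1) + b*(3*s^2 - 5*s + 2) - 6*s^2 + 2*s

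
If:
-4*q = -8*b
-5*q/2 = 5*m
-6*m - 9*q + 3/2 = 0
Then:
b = 1/8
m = -1/8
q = 1/4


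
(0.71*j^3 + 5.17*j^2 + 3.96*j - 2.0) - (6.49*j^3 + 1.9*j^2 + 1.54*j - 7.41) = -5.78*j^3 + 3.27*j^2 + 2.42*j + 5.41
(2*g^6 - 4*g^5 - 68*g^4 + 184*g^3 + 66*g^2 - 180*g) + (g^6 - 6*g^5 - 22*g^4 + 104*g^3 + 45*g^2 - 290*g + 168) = 3*g^6 - 10*g^5 - 90*g^4 + 288*g^3 + 111*g^2 - 470*g + 168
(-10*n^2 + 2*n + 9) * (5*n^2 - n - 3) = -50*n^4 + 20*n^3 + 73*n^2 - 15*n - 27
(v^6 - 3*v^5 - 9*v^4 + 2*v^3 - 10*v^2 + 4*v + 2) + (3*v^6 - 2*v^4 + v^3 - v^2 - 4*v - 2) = 4*v^6 - 3*v^5 - 11*v^4 + 3*v^3 - 11*v^2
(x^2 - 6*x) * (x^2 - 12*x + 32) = x^4 - 18*x^3 + 104*x^2 - 192*x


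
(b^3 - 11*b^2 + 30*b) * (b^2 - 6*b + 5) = b^5 - 17*b^4 + 101*b^3 - 235*b^2 + 150*b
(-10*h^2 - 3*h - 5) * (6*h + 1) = -60*h^3 - 28*h^2 - 33*h - 5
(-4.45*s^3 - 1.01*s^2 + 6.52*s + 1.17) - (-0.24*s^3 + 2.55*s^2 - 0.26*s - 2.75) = -4.21*s^3 - 3.56*s^2 + 6.78*s + 3.92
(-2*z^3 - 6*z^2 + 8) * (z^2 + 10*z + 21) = -2*z^5 - 26*z^4 - 102*z^3 - 118*z^2 + 80*z + 168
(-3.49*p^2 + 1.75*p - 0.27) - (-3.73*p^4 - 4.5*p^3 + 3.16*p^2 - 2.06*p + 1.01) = 3.73*p^4 + 4.5*p^3 - 6.65*p^2 + 3.81*p - 1.28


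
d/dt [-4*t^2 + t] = 1 - 8*t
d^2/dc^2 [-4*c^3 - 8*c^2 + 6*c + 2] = -24*c - 16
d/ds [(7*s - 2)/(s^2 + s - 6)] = (7*s^2 + 7*s - (2*s + 1)*(7*s - 2) - 42)/(s^2 + s - 6)^2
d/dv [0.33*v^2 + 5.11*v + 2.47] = 0.66*v + 5.11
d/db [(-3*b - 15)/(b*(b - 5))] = 3*(b^2 + 10*b - 25)/(b^2*(b^2 - 10*b + 25))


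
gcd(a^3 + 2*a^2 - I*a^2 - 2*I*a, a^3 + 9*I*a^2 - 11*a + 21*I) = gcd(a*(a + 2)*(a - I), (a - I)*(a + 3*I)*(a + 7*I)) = a - I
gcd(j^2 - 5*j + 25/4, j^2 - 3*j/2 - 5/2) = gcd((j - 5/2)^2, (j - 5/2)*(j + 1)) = j - 5/2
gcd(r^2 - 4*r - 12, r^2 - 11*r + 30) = r - 6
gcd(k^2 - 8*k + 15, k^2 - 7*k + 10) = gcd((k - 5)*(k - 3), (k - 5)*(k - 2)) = k - 5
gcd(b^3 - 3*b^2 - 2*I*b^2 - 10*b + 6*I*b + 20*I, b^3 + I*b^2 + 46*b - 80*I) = b - 2*I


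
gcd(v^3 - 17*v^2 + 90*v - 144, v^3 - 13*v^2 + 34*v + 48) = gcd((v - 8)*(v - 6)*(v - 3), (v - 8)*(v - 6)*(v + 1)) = v^2 - 14*v + 48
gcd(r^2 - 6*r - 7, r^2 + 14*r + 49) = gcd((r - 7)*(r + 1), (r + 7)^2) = 1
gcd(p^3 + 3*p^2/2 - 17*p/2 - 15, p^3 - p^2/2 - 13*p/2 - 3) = p^2 - p - 6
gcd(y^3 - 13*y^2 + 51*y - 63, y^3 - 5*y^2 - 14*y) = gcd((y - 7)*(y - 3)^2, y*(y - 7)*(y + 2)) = y - 7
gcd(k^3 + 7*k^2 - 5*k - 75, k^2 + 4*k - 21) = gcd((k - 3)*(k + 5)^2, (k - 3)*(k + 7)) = k - 3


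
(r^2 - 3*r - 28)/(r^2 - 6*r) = (r^2 - 3*r - 28)/(r*(r - 6))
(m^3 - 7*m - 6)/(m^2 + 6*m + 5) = (m^2 - m - 6)/(m + 5)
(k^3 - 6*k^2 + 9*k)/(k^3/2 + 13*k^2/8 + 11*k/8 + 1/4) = 8*k*(k^2 - 6*k + 9)/(4*k^3 + 13*k^2 + 11*k + 2)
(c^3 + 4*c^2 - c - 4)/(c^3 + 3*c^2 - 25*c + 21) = (c^2 + 5*c + 4)/(c^2 + 4*c - 21)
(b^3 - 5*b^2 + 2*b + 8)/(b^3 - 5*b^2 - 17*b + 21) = (b^3 - 5*b^2 + 2*b + 8)/(b^3 - 5*b^2 - 17*b + 21)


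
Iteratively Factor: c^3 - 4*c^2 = (c)*(c^2 - 4*c) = c^2*(c - 4)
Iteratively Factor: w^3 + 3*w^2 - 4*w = (w - 1)*(w^2 + 4*w) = w*(w - 1)*(w + 4)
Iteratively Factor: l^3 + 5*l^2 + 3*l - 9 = (l + 3)*(l^2 + 2*l - 3) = (l + 3)^2*(l - 1)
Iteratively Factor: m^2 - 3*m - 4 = (m - 4)*(m + 1)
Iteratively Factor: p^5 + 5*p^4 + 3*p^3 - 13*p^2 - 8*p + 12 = (p + 3)*(p^4 + 2*p^3 - 3*p^2 - 4*p + 4) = (p - 1)*(p + 3)*(p^3 + 3*p^2 - 4) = (p - 1)*(p + 2)*(p + 3)*(p^2 + p - 2) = (p - 1)*(p + 2)^2*(p + 3)*(p - 1)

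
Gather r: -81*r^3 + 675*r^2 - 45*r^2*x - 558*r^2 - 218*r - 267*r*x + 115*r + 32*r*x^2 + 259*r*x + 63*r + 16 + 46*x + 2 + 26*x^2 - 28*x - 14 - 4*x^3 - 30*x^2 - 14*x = -81*r^3 + r^2*(117 - 45*x) + r*(32*x^2 - 8*x - 40) - 4*x^3 - 4*x^2 + 4*x + 4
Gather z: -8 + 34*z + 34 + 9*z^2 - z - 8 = 9*z^2 + 33*z + 18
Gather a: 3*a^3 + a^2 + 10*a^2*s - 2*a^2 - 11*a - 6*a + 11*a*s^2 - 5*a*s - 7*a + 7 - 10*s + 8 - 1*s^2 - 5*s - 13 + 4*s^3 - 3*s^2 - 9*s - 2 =3*a^3 + a^2*(10*s - 1) + a*(11*s^2 - 5*s - 24) + 4*s^3 - 4*s^2 - 24*s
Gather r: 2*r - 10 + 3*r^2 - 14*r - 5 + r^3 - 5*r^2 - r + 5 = r^3 - 2*r^2 - 13*r - 10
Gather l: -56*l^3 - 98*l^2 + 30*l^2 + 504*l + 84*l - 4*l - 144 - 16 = -56*l^3 - 68*l^2 + 584*l - 160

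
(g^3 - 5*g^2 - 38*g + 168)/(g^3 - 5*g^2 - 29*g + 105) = (g^2 + 2*g - 24)/(g^2 + 2*g - 15)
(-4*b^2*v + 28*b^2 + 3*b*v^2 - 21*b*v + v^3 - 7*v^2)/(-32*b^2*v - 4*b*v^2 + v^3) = (-b*v + 7*b + v^2 - 7*v)/(v*(-8*b + v))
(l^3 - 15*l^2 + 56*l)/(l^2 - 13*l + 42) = l*(l - 8)/(l - 6)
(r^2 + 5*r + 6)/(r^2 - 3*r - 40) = (r^2 + 5*r + 6)/(r^2 - 3*r - 40)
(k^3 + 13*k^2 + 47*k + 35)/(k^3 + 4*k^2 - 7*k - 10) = (k + 7)/(k - 2)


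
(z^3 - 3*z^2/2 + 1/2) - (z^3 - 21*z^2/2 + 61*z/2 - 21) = 9*z^2 - 61*z/2 + 43/2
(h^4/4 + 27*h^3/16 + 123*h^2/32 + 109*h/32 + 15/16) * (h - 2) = h^5/4 + 19*h^4/16 + 15*h^3/32 - 137*h^2/32 - 47*h/8 - 15/8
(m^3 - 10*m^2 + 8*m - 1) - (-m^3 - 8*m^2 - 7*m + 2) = 2*m^3 - 2*m^2 + 15*m - 3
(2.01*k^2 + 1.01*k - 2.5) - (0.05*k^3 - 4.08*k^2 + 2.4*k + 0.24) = -0.05*k^3 + 6.09*k^2 - 1.39*k - 2.74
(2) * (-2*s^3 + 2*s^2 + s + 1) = -4*s^3 + 4*s^2 + 2*s + 2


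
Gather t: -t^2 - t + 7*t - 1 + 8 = -t^2 + 6*t + 7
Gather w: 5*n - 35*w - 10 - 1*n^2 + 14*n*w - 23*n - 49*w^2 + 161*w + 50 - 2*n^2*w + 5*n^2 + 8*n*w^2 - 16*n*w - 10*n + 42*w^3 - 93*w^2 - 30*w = 4*n^2 - 28*n + 42*w^3 + w^2*(8*n - 142) + w*(-2*n^2 - 2*n + 96) + 40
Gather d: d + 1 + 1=d + 2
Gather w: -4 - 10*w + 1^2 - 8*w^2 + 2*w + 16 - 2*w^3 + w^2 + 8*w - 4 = -2*w^3 - 7*w^2 + 9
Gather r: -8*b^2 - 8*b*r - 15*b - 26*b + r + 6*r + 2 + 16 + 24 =-8*b^2 - 41*b + r*(7 - 8*b) + 42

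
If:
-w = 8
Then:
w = -8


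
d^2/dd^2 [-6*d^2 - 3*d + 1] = -12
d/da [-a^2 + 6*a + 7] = 6 - 2*a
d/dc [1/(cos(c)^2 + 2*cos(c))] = 2*(sin(c)/cos(c)^2 + tan(c))/(cos(c) + 2)^2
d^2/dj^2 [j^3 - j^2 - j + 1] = 6*j - 2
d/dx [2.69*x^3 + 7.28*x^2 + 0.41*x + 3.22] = 8.07*x^2 + 14.56*x + 0.41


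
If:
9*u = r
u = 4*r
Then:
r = 0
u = 0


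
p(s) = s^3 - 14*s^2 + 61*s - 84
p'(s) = 3*s^2 - 28*s + 61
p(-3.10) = -437.43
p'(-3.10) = 176.63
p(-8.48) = -2217.83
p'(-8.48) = 514.17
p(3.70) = 0.69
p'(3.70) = -1.53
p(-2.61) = -356.36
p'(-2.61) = 154.52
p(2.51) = -3.28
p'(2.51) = 9.62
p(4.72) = -2.82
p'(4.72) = -4.32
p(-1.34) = -193.28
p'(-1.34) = 103.91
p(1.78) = -14.14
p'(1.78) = 20.67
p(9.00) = 60.00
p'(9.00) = 52.00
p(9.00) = 60.00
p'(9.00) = 52.00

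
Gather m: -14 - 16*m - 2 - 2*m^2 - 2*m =-2*m^2 - 18*m - 16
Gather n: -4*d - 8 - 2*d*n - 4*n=-4*d + n*(-2*d - 4) - 8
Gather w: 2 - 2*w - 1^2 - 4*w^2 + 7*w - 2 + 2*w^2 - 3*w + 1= -2*w^2 + 2*w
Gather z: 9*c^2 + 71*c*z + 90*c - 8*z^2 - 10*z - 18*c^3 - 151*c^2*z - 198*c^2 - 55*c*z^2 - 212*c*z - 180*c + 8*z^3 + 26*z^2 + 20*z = -18*c^3 - 189*c^2 - 90*c + 8*z^3 + z^2*(18 - 55*c) + z*(-151*c^2 - 141*c + 10)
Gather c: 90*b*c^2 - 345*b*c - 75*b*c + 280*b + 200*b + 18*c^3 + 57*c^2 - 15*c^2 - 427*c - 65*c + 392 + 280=480*b + 18*c^3 + c^2*(90*b + 42) + c*(-420*b - 492) + 672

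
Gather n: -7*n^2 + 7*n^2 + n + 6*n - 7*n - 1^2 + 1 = 0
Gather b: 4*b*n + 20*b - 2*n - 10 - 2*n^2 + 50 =b*(4*n + 20) - 2*n^2 - 2*n + 40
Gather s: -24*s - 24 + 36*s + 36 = 12*s + 12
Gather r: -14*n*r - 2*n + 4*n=-14*n*r + 2*n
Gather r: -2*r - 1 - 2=-2*r - 3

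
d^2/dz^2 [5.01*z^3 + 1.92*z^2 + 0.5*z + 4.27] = 30.06*z + 3.84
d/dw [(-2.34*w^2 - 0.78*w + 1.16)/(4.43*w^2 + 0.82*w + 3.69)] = (1.5366*w^2 - 27.5468*w - 3.8294)/(19.6249*w^4 + 7.2652*w^3 + 33.3658*w^2 + 6.0516*w + 13.6161)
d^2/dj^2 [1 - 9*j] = 0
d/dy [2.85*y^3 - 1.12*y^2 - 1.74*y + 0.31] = 8.55*y^2 - 2.24*y - 1.74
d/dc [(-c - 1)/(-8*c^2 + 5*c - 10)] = (8*c^2 - 5*c - (c + 1)*(16*c - 5) + 10)/(8*c^2 - 5*c + 10)^2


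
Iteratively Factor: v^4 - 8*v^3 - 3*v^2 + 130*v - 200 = (v - 5)*(v^3 - 3*v^2 - 18*v + 40) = (v - 5)*(v - 2)*(v^2 - v - 20) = (v - 5)*(v - 2)*(v + 4)*(v - 5)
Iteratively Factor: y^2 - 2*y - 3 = (y - 3)*(y + 1)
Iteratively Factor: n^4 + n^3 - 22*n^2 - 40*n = (n + 4)*(n^3 - 3*n^2 - 10*n) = (n + 2)*(n + 4)*(n^2 - 5*n) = n*(n + 2)*(n + 4)*(n - 5)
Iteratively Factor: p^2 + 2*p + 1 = (p + 1)*(p + 1)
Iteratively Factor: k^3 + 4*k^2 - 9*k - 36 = (k - 3)*(k^2 + 7*k + 12) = (k - 3)*(k + 4)*(k + 3)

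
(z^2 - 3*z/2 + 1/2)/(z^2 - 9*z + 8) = (z - 1/2)/(z - 8)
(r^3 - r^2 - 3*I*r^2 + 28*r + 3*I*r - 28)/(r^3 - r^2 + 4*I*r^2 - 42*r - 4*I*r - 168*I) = (r^2 - r*(1 + 7*I) + 7*I)/(r^2 - r - 42)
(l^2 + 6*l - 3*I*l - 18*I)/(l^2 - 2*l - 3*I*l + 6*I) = (l + 6)/(l - 2)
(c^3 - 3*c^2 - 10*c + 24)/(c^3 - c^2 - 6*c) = (-c^3 + 3*c^2 + 10*c - 24)/(c*(-c^2 + c + 6))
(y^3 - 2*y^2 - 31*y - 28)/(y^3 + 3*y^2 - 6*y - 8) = (y - 7)/(y - 2)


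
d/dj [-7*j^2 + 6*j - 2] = 6 - 14*j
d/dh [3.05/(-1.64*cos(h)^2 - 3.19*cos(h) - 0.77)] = -(10.004*cos(h) + 9.7295)*sin(h)/(1.64*cos(h)^2 + 3.19*cos(h) + 0.77)^2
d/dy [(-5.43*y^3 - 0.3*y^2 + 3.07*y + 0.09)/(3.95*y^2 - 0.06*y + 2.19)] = (-21.4485*y^4 + 0.6516*y^3 - 47.7836*y^2 - 2.025*y + 6.7287)/(15.6025*y^4 - 0.474*y^3 + 17.3046*y^2 - 0.2628*y + 4.7961)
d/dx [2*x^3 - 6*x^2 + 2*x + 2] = 6*x^2 - 12*x + 2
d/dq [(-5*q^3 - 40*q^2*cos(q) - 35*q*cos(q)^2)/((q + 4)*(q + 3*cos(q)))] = 5*(-q*(q + 4)*(3*sin(q) - 1)*(q^2 + 8*q*cos(q) + 7*cos(q)^2) + q*(q + 3*cos(q))*(q^2 + 8*q*cos(q) + 7*cos(q)^2) + (q + 4)*(q + 3*cos(q))*(8*q^2*sin(q) - 3*q^2 + 7*q*sin(2*q) - 16*q*cos(q) - 7*cos(q)^2))/((q + 4)^2*(q + 3*cos(q))^2)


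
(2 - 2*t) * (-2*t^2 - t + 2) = 4*t^3 - 2*t^2 - 6*t + 4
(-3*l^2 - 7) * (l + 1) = -3*l^3 - 3*l^2 - 7*l - 7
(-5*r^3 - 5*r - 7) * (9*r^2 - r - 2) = -45*r^5 + 5*r^4 - 35*r^3 - 58*r^2 + 17*r + 14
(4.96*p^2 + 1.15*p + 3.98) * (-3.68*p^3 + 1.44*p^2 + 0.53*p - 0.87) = -18.2528*p^5 + 2.9104*p^4 - 10.3616*p^3 + 2.0255*p^2 + 1.1089*p - 3.4626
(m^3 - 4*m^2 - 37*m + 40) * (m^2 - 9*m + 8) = m^5 - 13*m^4 + 7*m^3 + 341*m^2 - 656*m + 320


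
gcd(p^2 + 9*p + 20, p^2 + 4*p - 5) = p + 5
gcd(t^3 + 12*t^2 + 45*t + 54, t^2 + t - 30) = t + 6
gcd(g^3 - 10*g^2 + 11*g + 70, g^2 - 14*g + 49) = g - 7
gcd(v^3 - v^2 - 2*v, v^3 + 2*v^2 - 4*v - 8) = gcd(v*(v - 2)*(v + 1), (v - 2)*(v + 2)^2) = v - 2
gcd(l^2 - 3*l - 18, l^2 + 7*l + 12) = l + 3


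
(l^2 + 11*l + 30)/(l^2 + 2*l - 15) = (l + 6)/(l - 3)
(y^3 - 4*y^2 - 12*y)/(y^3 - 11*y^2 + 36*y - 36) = y*(y + 2)/(y^2 - 5*y + 6)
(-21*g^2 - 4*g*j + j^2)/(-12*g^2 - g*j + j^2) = (7*g - j)/(4*g - j)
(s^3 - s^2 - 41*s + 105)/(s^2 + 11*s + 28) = (s^2 - 8*s + 15)/(s + 4)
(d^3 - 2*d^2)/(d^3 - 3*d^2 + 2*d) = d/(d - 1)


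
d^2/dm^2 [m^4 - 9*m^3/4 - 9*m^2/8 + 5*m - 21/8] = 12*m^2 - 27*m/2 - 9/4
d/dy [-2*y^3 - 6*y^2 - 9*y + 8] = -6*y^2 - 12*y - 9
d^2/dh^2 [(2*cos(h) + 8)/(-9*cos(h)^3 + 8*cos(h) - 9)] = 2*(-2*(cos(h) + 4)*(27*cos(h)^2 - 8)^2*sin(h)^2 + (9*cos(h)^3 - 8*cos(h) + 9)^2*cos(h) + (9*cos(h)^3 - 8*cos(h) + 9)*(-135*(1 - cos(2*h))^2 + 20*cos(h) - 276*cos(2*h) - 324*cos(3*h) + 200)/4)/(9*cos(h)^3 - 8*cos(h) + 9)^3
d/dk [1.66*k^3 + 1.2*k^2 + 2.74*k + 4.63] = 4.98*k^2 + 2.4*k + 2.74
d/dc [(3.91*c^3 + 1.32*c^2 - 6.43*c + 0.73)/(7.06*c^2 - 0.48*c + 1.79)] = (27.6046*c^4 - 3.7536*c^3 + 65.7589*c^2 - 5.582*c - 11.1593)/(49.8436*c^4 - 6.7776*c^3 + 25.5052*c^2 - 1.7184*c + 3.2041)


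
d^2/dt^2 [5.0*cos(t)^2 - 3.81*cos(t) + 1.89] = 3.81*cos(t) - 10.0*cos(2*t)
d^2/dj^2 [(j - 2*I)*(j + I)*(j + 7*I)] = 6*j + 12*I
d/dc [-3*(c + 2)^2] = -6*c - 12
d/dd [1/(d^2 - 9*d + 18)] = (9 - 2*d)/(d^2 - 9*d + 18)^2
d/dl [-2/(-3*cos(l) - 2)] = 6*sin(l)/(3*cos(l) + 2)^2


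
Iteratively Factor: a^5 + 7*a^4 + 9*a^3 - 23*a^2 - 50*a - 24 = (a + 1)*(a^4 + 6*a^3 + 3*a^2 - 26*a - 24) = (a - 2)*(a + 1)*(a^3 + 8*a^2 + 19*a + 12) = (a - 2)*(a + 1)*(a + 3)*(a^2 + 5*a + 4) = (a - 2)*(a + 1)^2*(a + 3)*(a + 4)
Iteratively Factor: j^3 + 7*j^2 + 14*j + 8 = (j + 1)*(j^2 + 6*j + 8) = (j + 1)*(j + 2)*(j + 4)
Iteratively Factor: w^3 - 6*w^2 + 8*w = (w)*(w^2 - 6*w + 8) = w*(w - 2)*(w - 4)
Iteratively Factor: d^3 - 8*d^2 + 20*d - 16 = (d - 2)*(d^2 - 6*d + 8) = (d - 2)^2*(d - 4)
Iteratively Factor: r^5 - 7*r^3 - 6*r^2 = (r)*(r^4 - 7*r^2 - 6*r) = r*(r + 2)*(r^3 - 2*r^2 - 3*r) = r*(r + 1)*(r + 2)*(r^2 - 3*r) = r*(r - 3)*(r + 1)*(r + 2)*(r)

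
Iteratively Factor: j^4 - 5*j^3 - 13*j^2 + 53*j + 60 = (j - 5)*(j^3 - 13*j - 12) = (j - 5)*(j + 3)*(j^2 - 3*j - 4) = (j - 5)*(j - 4)*(j + 3)*(j + 1)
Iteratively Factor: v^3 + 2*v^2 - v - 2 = (v + 2)*(v^2 - 1) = (v + 1)*(v + 2)*(v - 1)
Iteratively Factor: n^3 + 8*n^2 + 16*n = (n)*(n^2 + 8*n + 16) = n*(n + 4)*(n + 4)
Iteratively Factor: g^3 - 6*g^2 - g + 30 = (g - 3)*(g^2 - 3*g - 10) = (g - 5)*(g - 3)*(g + 2)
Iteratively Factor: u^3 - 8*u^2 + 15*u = (u)*(u^2 - 8*u + 15) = u*(u - 5)*(u - 3)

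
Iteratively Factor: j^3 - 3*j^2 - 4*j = (j + 1)*(j^2 - 4*j) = j*(j + 1)*(j - 4)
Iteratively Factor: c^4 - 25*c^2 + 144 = (c + 3)*(c^3 - 3*c^2 - 16*c + 48) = (c - 4)*(c + 3)*(c^2 + c - 12) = (c - 4)*(c - 3)*(c + 3)*(c + 4)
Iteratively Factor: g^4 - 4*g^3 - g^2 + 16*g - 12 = (g + 2)*(g^3 - 6*g^2 + 11*g - 6) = (g - 1)*(g + 2)*(g^2 - 5*g + 6) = (g - 3)*(g - 1)*(g + 2)*(g - 2)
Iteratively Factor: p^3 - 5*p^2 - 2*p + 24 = (p - 3)*(p^2 - 2*p - 8) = (p - 3)*(p + 2)*(p - 4)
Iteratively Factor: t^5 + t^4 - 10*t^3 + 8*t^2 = (t - 1)*(t^4 + 2*t^3 - 8*t^2) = (t - 1)*(t + 4)*(t^3 - 2*t^2) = (t - 2)*(t - 1)*(t + 4)*(t^2) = t*(t - 2)*(t - 1)*(t + 4)*(t)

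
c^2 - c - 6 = (c - 3)*(c + 2)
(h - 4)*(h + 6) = h^2 + 2*h - 24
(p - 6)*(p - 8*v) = p^2 - 8*p*v - 6*p + 48*v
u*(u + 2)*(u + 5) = u^3 + 7*u^2 + 10*u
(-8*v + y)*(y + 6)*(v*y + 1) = -8*v^2*y^2 - 48*v^2*y + v*y^3 + 6*v*y^2 - 8*v*y - 48*v + y^2 + 6*y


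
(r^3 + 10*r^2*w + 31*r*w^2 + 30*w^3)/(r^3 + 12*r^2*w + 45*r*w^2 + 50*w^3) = (r + 3*w)/(r + 5*w)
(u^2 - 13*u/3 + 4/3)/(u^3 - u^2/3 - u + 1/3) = (u - 4)/(u^2 - 1)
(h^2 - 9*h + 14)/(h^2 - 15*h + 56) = (h - 2)/(h - 8)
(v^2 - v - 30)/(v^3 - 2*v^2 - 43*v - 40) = (v - 6)/(v^2 - 7*v - 8)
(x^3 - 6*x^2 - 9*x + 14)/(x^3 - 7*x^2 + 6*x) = (x^2 - 5*x - 14)/(x*(x - 6))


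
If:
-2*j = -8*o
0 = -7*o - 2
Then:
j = -8/7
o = -2/7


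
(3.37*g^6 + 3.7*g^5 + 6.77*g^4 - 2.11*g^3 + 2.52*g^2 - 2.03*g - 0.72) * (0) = 0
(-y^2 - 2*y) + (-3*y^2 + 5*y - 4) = -4*y^2 + 3*y - 4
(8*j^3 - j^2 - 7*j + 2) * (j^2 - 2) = 8*j^5 - j^4 - 23*j^3 + 4*j^2 + 14*j - 4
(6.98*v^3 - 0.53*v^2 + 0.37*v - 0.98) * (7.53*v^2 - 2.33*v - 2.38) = 52.5594*v^5 - 20.2543*v^4 - 12.5914*v^3 - 6.9801*v^2 + 1.4028*v + 2.3324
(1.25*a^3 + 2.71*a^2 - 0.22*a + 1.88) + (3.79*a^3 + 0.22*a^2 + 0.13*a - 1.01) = 5.04*a^3 + 2.93*a^2 - 0.09*a + 0.87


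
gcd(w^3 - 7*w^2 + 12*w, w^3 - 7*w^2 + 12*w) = w^3 - 7*w^2 + 12*w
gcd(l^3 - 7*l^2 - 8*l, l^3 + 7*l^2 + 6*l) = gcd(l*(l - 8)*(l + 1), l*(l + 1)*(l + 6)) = l^2 + l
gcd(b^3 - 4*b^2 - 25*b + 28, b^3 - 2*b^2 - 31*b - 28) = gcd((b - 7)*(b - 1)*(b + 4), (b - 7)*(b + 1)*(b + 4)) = b^2 - 3*b - 28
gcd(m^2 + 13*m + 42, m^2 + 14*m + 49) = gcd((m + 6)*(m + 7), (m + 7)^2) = m + 7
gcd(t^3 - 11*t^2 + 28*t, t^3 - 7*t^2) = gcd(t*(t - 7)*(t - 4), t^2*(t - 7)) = t^2 - 7*t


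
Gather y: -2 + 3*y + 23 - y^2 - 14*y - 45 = -y^2 - 11*y - 24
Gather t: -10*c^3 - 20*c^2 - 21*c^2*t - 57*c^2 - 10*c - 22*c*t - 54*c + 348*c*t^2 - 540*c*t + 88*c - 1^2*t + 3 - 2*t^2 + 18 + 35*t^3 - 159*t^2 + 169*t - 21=-10*c^3 - 77*c^2 + 24*c + 35*t^3 + t^2*(348*c - 161) + t*(-21*c^2 - 562*c + 168)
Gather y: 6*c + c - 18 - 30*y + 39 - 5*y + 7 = 7*c - 35*y + 28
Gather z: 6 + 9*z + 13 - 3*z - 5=6*z + 14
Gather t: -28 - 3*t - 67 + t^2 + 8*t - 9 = t^2 + 5*t - 104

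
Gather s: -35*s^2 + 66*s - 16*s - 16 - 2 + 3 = -35*s^2 + 50*s - 15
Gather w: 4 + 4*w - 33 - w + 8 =3*w - 21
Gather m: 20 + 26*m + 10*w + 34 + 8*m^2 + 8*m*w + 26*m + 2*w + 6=8*m^2 + m*(8*w + 52) + 12*w + 60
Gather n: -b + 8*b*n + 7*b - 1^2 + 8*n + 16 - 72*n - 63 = 6*b + n*(8*b - 64) - 48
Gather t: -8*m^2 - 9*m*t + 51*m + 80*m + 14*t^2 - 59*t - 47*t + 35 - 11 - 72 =-8*m^2 + 131*m + 14*t^2 + t*(-9*m - 106) - 48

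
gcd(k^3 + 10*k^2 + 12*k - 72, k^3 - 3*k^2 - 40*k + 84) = k^2 + 4*k - 12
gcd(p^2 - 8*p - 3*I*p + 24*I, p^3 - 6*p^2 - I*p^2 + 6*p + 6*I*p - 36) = p - 3*I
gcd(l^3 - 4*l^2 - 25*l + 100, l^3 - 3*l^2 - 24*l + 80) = l^2 + l - 20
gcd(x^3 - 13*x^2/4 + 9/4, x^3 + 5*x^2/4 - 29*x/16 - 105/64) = x + 3/4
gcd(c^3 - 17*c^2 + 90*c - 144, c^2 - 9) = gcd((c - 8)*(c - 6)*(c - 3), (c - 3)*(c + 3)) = c - 3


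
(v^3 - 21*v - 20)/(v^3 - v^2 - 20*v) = (v + 1)/v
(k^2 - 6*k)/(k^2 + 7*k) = (k - 6)/(k + 7)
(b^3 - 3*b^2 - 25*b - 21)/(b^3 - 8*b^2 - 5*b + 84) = (b + 1)/(b - 4)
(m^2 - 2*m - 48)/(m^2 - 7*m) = (m^2 - 2*m - 48)/(m*(m - 7))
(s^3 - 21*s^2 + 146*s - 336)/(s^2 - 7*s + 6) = (s^2 - 15*s + 56)/(s - 1)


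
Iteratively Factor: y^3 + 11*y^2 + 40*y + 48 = (y + 3)*(y^2 + 8*y + 16) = (y + 3)*(y + 4)*(y + 4)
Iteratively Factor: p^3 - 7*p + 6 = (p + 3)*(p^2 - 3*p + 2) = (p - 2)*(p + 3)*(p - 1)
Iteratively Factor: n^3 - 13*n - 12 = (n + 3)*(n^2 - 3*n - 4) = (n - 4)*(n + 3)*(n + 1)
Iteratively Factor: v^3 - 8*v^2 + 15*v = (v)*(v^2 - 8*v + 15) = v*(v - 5)*(v - 3)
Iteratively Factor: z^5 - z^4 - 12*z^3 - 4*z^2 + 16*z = (z + 2)*(z^4 - 3*z^3 - 6*z^2 + 8*z) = (z - 1)*(z + 2)*(z^3 - 2*z^2 - 8*z) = (z - 4)*(z - 1)*(z + 2)*(z^2 + 2*z) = z*(z - 4)*(z - 1)*(z + 2)*(z + 2)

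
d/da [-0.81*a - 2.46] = -0.810000000000000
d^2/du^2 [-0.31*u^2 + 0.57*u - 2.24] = -0.620000000000000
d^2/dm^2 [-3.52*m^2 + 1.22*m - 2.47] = -7.04000000000000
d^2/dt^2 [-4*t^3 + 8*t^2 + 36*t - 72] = 16 - 24*t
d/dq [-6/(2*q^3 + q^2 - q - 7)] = 6*(6*q^2 + 2*q - 1)/(2*q^3 + q^2 - q - 7)^2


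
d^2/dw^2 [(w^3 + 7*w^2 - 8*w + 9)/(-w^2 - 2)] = 10*(2*w^3 + 3*w^2 - 12*w - 2)/(w^6 + 6*w^4 + 12*w^2 + 8)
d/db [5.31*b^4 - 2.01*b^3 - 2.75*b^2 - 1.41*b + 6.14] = 21.24*b^3 - 6.03*b^2 - 5.5*b - 1.41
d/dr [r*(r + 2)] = 2*r + 2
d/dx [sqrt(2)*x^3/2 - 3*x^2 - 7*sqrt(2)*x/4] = 3*sqrt(2)*x^2/2 - 6*x - 7*sqrt(2)/4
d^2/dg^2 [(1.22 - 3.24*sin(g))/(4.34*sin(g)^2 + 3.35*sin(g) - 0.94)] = (61.027344*sin(g)^5 - 139.024088*sin(g)^4 - 95.960004*sin(g)^3 + 114.479454*sin(g)^2 + 26.13914*sin(g) + 16.9316039999999)/(4.34*sin(g)^2 + 3.35*sin(g) - 0.94)^3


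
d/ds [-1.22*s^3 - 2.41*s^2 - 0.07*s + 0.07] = -3.66*s^2 - 4.82*s - 0.07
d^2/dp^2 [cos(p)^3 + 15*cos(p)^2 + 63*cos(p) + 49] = -255*cos(p)/4 - 30*cos(2*p) - 9*cos(3*p)/4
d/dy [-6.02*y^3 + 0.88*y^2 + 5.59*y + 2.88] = -18.06*y^2 + 1.76*y + 5.59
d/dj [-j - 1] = -1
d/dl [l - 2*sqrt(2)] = 1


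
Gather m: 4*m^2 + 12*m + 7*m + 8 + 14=4*m^2 + 19*m + 22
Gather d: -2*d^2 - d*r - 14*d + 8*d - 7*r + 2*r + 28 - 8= -2*d^2 + d*(-r - 6) - 5*r + 20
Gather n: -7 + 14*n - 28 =14*n - 35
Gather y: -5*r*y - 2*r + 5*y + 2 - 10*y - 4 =-2*r + y*(-5*r - 5) - 2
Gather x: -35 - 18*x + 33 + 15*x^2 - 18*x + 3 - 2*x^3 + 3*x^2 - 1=-2*x^3 + 18*x^2 - 36*x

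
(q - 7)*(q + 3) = q^2 - 4*q - 21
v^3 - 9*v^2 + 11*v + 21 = (v - 7)*(v - 3)*(v + 1)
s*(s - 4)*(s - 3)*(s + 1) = s^4 - 6*s^3 + 5*s^2 + 12*s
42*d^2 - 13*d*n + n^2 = (-7*d + n)*(-6*d + n)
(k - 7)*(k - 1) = k^2 - 8*k + 7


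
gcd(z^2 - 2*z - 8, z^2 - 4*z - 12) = z + 2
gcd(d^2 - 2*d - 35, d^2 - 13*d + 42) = d - 7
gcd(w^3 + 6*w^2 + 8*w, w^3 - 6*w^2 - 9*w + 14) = w + 2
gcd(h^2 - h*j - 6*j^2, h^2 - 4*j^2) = h + 2*j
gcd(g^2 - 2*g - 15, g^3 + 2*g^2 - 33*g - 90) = g + 3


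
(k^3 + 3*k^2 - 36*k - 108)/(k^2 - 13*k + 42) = (k^2 + 9*k + 18)/(k - 7)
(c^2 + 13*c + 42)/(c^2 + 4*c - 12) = (c + 7)/(c - 2)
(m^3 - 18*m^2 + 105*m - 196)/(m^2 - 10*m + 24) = (m^2 - 14*m + 49)/(m - 6)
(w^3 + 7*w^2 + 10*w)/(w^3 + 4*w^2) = (w^2 + 7*w + 10)/(w*(w + 4))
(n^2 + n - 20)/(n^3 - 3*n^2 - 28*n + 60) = (n - 4)/(n^2 - 8*n + 12)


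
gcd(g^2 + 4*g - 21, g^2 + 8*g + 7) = g + 7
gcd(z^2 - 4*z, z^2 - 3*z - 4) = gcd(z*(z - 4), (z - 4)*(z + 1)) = z - 4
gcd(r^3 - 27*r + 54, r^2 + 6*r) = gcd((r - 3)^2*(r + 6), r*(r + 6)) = r + 6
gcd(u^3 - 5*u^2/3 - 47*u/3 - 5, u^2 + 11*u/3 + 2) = u + 3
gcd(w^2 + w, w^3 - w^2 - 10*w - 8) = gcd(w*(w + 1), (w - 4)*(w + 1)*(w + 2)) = w + 1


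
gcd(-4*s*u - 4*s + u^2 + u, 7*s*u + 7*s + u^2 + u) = u + 1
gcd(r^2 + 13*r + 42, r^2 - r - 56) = r + 7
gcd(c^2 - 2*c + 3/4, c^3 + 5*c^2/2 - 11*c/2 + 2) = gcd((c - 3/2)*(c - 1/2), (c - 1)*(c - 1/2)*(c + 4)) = c - 1/2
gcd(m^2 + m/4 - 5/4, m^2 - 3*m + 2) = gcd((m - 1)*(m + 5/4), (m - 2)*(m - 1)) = m - 1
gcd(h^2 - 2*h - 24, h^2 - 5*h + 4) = 1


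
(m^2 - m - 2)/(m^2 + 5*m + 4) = (m - 2)/(m + 4)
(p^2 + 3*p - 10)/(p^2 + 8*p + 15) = (p - 2)/(p + 3)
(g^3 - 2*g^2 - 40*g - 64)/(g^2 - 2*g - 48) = (g^2 + 6*g + 8)/(g + 6)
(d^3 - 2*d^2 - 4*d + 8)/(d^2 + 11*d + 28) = (d^3 - 2*d^2 - 4*d + 8)/(d^2 + 11*d + 28)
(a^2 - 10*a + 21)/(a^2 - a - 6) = (a - 7)/(a + 2)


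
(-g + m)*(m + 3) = -g*m - 3*g + m^2 + 3*m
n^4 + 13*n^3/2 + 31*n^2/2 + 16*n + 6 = (n + 1)*(n + 3/2)*(n + 2)^2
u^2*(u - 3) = u^3 - 3*u^2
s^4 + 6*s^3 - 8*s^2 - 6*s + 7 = (s - 1)^2*(s + 1)*(s + 7)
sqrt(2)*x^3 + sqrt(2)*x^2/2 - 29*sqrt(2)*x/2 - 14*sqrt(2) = (x - 4)*(x + 7/2)*(sqrt(2)*x + sqrt(2))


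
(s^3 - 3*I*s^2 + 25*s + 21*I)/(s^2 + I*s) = s - 4*I + 21/s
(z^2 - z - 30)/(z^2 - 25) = (z - 6)/(z - 5)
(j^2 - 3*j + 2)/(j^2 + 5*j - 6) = (j - 2)/(j + 6)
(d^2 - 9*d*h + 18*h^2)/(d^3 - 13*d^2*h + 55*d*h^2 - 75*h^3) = (d - 6*h)/(d^2 - 10*d*h + 25*h^2)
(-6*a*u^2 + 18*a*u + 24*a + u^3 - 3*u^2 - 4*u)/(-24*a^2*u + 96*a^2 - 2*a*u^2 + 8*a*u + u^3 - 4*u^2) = (u + 1)/(4*a + u)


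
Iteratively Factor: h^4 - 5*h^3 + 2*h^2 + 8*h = (h - 4)*(h^3 - h^2 - 2*h) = h*(h - 4)*(h^2 - h - 2) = h*(h - 4)*(h + 1)*(h - 2)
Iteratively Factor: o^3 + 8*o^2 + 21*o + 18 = (o + 3)*(o^2 + 5*o + 6) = (o + 3)^2*(o + 2)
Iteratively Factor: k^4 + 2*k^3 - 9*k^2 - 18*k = (k + 2)*(k^3 - 9*k) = (k - 3)*(k + 2)*(k^2 + 3*k) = (k - 3)*(k + 2)*(k + 3)*(k)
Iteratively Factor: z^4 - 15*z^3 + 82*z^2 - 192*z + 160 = (z - 4)*(z^3 - 11*z^2 + 38*z - 40) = (z - 5)*(z - 4)*(z^2 - 6*z + 8) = (z - 5)*(z - 4)^2*(z - 2)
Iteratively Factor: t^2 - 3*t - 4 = (t - 4)*(t + 1)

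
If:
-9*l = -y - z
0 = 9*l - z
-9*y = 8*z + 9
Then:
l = -1/8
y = 0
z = -9/8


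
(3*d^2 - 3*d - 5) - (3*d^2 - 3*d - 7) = 2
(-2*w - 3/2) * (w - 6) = -2*w^2 + 21*w/2 + 9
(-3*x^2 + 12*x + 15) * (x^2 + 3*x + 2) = -3*x^4 + 3*x^3 + 45*x^2 + 69*x + 30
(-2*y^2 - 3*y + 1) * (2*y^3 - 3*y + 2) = -4*y^5 - 6*y^4 + 8*y^3 + 5*y^2 - 9*y + 2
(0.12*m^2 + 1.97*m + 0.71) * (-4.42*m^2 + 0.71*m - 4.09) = -0.5304*m^4 - 8.6222*m^3 - 2.2303*m^2 - 7.5532*m - 2.9039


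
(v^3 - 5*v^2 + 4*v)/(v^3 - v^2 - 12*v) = (v - 1)/(v + 3)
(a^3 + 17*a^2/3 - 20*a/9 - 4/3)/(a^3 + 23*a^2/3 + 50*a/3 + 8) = (9*a^3 + 51*a^2 - 20*a - 12)/(3*(3*a^3 + 23*a^2 + 50*a + 24))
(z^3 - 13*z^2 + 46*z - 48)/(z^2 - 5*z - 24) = (z^2 - 5*z + 6)/(z + 3)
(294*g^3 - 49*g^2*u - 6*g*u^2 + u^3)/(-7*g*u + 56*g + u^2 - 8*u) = (-42*g^2 + g*u + u^2)/(u - 8)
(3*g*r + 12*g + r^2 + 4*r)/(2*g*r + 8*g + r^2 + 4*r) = (3*g + r)/(2*g + r)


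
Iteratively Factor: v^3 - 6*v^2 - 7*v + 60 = (v - 4)*(v^2 - 2*v - 15) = (v - 5)*(v - 4)*(v + 3)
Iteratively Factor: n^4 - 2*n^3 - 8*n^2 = (n - 4)*(n^3 + 2*n^2) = n*(n - 4)*(n^2 + 2*n) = n*(n - 4)*(n + 2)*(n)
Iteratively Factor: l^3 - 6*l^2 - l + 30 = (l - 5)*(l^2 - l - 6) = (l - 5)*(l + 2)*(l - 3)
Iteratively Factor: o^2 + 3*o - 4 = (o - 1)*(o + 4)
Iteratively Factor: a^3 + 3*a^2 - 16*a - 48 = (a + 3)*(a^2 - 16) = (a + 3)*(a + 4)*(a - 4)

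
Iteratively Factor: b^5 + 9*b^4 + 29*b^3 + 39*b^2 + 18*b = (b + 2)*(b^4 + 7*b^3 + 15*b^2 + 9*b) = (b + 2)*(b + 3)*(b^3 + 4*b^2 + 3*b) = (b + 1)*(b + 2)*(b + 3)*(b^2 + 3*b) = (b + 1)*(b + 2)*(b + 3)^2*(b)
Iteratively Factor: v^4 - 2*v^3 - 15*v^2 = (v)*(v^3 - 2*v^2 - 15*v) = v*(v + 3)*(v^2 - 5*v) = v*(v - 5)*(v + 3)*(v)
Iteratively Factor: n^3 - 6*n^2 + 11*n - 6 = (n - 2)*(n^2 - 4*n + 3) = (n - 2)*(n - 1)*(n - 3)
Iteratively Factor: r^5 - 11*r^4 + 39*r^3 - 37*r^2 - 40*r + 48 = (r - 1)*(r^4 - 10*r^3 + 29*r^2 - 8*r - 48) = (r - 1)*(r + 1)*(r^3 - 11*r^2 + 40*r - 48) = (r - 4)*(r - 1)*(r + 1)*(r^2 - 7*r + 12) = (r - 4)*(r - 3)*(r - 1)*(r + 1)*(r - 4)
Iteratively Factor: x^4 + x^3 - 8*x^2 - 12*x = (x)*(x^3 + x^2 - 8*x - 12) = x*(x + 2)*(x^2 - x - 6) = x*(x - 3)*(x + 2)*(x + 2)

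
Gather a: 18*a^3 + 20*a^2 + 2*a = 18*a^3 + 20*a^2 + 2*a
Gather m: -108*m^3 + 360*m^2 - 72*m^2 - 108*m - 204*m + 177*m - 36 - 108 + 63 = -108*m^3 + 288*m^2 - 135*m - 81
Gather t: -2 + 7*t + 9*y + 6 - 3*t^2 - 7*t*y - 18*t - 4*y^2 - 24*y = -3*t^2 + t*(-7*y - 11) - 4*y^2 - 15*y + 4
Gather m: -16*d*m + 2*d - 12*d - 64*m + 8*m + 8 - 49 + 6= -10*d + m*(-16*d - 56) - 35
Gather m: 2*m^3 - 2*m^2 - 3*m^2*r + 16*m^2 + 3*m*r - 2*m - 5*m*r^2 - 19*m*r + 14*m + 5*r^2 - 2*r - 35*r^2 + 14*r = 2*m^3 + m^2*(14 - 3*r) + m*(-5*r^2 - 16*r + 12) - 30*r^2 + 12*r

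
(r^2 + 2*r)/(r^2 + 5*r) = (r + 2)/(r + 5)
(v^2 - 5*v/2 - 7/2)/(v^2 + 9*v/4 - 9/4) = 2*(2*v^2 - 5*v - 7)/(4*v^2 + 9*v - 9)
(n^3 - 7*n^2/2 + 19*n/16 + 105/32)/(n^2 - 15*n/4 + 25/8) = (16*n^2 - 16*n - 21)/(4*(4*n - 5))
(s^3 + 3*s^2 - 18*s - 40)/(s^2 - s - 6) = (s^2 + s - 20)/(s - 3)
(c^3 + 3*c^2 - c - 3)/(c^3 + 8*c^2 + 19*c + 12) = (c - 1)/(c + 4)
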